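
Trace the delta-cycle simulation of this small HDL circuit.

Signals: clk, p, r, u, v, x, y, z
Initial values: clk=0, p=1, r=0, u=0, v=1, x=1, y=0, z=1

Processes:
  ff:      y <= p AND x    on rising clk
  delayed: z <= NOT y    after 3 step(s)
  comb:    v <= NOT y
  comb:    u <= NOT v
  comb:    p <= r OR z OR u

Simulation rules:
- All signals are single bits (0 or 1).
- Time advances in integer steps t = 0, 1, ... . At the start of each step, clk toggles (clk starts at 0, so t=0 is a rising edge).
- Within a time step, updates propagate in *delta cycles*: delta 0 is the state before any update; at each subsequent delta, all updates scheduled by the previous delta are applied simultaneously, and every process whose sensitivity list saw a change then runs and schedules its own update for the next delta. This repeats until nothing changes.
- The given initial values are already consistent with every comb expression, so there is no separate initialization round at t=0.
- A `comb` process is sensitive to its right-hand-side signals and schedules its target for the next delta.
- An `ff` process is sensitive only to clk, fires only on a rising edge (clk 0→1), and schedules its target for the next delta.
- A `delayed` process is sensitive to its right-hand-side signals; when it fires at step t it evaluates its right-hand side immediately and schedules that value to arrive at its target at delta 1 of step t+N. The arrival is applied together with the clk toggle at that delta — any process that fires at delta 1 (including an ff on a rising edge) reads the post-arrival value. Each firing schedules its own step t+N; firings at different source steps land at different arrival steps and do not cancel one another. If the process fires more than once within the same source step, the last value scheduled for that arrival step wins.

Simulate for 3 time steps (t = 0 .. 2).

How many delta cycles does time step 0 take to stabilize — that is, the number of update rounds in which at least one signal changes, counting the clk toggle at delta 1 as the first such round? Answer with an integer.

4

[bits: y,x,p,u,v,z,r,clk]
t=0: Δ0=01101100 Δ1=01101101 Δ2=11101101 Δ3=11100101 Δ4=11110101 | 4Δ
t=1: Δ0=11110101 Δ1=11110100 | 1Δ
t=2: Δ0=11110100 Δ1=11110101 | 1Δ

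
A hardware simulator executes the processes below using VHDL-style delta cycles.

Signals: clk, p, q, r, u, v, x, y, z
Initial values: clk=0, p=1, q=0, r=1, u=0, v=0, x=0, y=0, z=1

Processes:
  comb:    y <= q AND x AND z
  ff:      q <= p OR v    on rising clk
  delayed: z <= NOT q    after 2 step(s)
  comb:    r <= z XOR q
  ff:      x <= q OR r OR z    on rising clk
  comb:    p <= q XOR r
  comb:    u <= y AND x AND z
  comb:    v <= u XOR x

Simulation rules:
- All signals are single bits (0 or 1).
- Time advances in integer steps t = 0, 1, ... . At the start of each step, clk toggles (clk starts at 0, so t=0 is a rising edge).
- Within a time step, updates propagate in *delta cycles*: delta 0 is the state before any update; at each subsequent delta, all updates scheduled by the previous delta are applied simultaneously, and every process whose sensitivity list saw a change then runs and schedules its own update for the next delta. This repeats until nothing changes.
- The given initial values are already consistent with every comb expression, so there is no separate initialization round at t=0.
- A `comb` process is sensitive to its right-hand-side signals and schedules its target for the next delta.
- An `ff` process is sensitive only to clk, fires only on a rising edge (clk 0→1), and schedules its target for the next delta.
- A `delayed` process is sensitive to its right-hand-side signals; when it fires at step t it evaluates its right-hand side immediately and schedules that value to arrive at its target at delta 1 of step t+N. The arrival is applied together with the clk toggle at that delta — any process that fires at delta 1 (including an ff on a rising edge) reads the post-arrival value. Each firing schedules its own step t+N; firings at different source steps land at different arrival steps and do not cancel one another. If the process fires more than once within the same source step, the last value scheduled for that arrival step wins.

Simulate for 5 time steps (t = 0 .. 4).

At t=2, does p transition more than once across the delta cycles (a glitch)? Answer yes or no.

no

t0.Δ0 p=1 x=0 u=0 q=0 clk=0 z=1 y=0 v=0 r=1
t0.Δ1 p=1 x=0 u=0 q=0 clk=1 z=1 y=0 v=0 r=1
t0.Δ2 p=1 x=1 u=0 q=1 clk=1 z=1 y=0 v=0 r=1
t0.Δ3 p=0 x=1 u=0 q=1 clk=1 z=1 y=1 v=1 r=0
t0.Δ4 p=1 x=1 u=1 q=1 clk=1 z=1 y=1 v=1 r=0
t0.Δ5 p=1 x=1 u=1 q=1 clk=1 z=1 y=1 v=0 r=0
t1.Δ0 p=1 x=1 u=1 q=1 clk=1 z=1 y=1 v=0 r=0
t1.Δ1 p=1 x=1 u=1 q=1 clk=0 z=1 y=1 v=0 r=0
t2.Δ0 p=1 x=1 u=1 q=1 clk=0 z=1 y=1 v=0 r=0
t2.Δ1 p=1 x=1 u=1 q=1 clk=1 z=0 y=1 v=0 r=0
t2.Δ2 p=1 x=1 u=0 q=1 clk=1 z=0 y=0 v=0 r=1
t2.Δ3 p=0 x=1 u=0 q=1 clk=1 z=0 y=0 v=1 r=1
t3.Δ0 p=0 x=1 u=0 q=1 clk=1 z=0 y=0 v=1 r=1
t3.Δ1 p=0 x=1 u=0 q=1 clk=0 z=0 y=0 v=1 r=1
t4.Δ0 p=0 x=1 u=0 q=1 clk=0 z=0 y=0 v=1 r=1
t4.Δ1 p=0 x=1 u=0 q=1 clk=1 z=0 y=0 v=1 r=1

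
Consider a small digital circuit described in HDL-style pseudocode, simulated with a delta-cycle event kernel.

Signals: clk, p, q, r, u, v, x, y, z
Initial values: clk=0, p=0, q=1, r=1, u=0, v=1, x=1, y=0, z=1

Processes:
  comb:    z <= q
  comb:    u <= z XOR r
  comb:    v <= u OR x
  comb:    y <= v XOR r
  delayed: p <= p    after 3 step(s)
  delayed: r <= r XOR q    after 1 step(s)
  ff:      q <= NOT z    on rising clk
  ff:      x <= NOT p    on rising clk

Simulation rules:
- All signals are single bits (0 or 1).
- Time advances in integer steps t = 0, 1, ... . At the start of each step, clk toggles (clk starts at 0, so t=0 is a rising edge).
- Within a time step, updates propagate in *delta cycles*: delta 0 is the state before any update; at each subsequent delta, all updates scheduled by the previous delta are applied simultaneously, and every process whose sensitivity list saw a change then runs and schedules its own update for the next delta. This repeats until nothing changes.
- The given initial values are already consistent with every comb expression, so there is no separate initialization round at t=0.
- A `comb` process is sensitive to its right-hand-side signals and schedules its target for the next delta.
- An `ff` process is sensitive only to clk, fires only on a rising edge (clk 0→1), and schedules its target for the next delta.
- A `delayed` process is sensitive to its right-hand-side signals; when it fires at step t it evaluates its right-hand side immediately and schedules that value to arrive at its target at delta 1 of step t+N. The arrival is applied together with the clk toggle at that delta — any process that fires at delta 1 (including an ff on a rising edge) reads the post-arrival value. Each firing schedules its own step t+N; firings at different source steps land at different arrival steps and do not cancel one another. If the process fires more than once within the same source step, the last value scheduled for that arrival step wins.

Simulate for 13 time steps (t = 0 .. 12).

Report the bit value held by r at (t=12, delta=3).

[bits: x,z,r,p,q,u,v,y,clk]
t=0: Δ0=111010100 Δ1=111010101 Δ2=111000101 Δ3=101000101 Δ4=101001101 | 4Δ
t=1: Δ0=101001101 Δ1=101001100 | 1Δ
t=2: Δ0=101001100 Δ1=101001101 Δ2=101011101 Δ3=111011101 Δ4=111010101 | 4Δ
t=3: Δ0=111010101 Δ1=110010100 Δ2=110011110 | 2Δ
t=4: Δ0=110011110 Δ1=111011111 Δ2=111000101 Δ3=101000101 Δ4=101001101 | 4Δ
t=5: Δ0=101001101 Δ1=101001100 | 1Δ
t=6: Δ0=101001100 Δ1=101001101 Δ2=101011101 Δ3=111011101 Δ4=111010101 | 4Δ
t=7: Δ0=111010101 Δ1=110010100 Δ2=110011110 | 2Δ
t=8: Δ0=110011110 Δ1=111011111 Δ2=111000101 Δ3=101000101 Δ4=101001101 | 4Δ
t=9: Δ0=101001101 Δ1=101001100 | 1Δ
t=10: Δ0=101001100 Δ1=101001101 Δ2=101011101 Δ3=111011101 Δ4=111010101 | 4Δ
t=11: Δ0=111010101 Δ1=110010100 Δ2=110011110 | 2Δ
t=12: Δ0=110011110 Δ1=111011111 Δ2=111000101 Δ3=101000101 Δ4=101001101 | 4Δ

1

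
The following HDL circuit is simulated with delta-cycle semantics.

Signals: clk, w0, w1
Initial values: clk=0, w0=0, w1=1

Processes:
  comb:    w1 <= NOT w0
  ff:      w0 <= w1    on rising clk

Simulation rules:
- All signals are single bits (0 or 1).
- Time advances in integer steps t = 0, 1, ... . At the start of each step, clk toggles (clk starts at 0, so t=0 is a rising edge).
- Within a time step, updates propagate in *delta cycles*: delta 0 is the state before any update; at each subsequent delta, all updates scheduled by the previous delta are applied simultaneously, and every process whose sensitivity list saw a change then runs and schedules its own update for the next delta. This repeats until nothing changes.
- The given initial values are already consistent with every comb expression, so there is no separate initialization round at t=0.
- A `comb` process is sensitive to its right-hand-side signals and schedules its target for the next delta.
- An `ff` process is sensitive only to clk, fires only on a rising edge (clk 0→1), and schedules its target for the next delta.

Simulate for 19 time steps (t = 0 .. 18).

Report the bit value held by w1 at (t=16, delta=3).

t0.Δ0 clk=0 w1=1 w0=0
t0.Δ1 clk=1 w1=1 w0=0
t0.Δ2 clk=1 w1=1 w0=1
t0.Δ3 clk=1 w1=0 w0=1
t1.Δ0 clk=1 w1=0 w0=1
t1.Δ1 clk=0 w1=0 w0=1
t2.Δ0 clk=0 w1=0 w0=1
t2.Δ1 clk=1 w1=0 w0=1
t2.Δ2 clk=1 w1=0 w0=0
t2.Δ3 clk=1 w1=1 w0=0
t3.Δ0 clk=1 w1=1 w0=0
t3.Δ1 clk=0 w1=1 w0=0
t4.Δ0 clk=0 w1=1 w0=0
t4.Δ1 clk=1 w1=1 w0=0
t4.Δ2 clk=1 w1=1 w0=1
t4.Δ3 clk=1 w1=0 w0=1
t5.Δ0 clk=1 w1=0 w0=1
t5.Δ1 clk=0 w1=0 w0=1
t6.Δ0 clk=0 w1=0 w0=1
t6.Δ1 clk=1 w1=0 w0=1
t6.Δ2 clk=1 w1=0 w0=0
t6.Δ3 clk=1 w1=1 w0=0
t7.Δ0 clk=1 w1=1 w0=0
t7.Δ1 clk=0 w1=1 w0=0
t8.Δ0 clk=0 w1=1 w0=0
t8.Δ1 clk=1 w1=1 w0=0
t8.Δ2 clk=1 w1=1 w0=1
t8.Δ3 clk=1 w1=0 w0=1
t9.Δ0 clk=1 w1=0 w0=1
t9.Δ1 clk=0 w1=0 w0=1
t10.Δ0 clk=0 w1=0 w0=1
t10.Δ1 clk=1 w1=0 w0=1
t10.Δ2 clk=1 w1=0 w0=0
t10.Δ3 clk=1 w1=1 w0=0
t11.Δ0 clk=1 w1=1 w0=0
t11.Δ1 clk=0 w1=1 w0=0
t12.Δ0 clk=0 w1=1 w0=0
t12.Δ1 clk=1 w1=1 w0=0
t12.Δ2 clk=1 w1=1 w0=1
t12.Δ3 clk=1 w1=0 w0=1
t13.Δ0 clk=1 w1=0 w0=1
t13.Δ1 clk=0 w1=0 w0=1
t14.Δ0 clk=0 w1=0 w0=1
t14.Δ1 clk=1 w1=0 w0=1
t14.Δ2 clk=1 w1=0 w0=0
t14.Δ3 clk=1 w1=1 w0=0
t15.Δ0 clk=1 w1=1 w0=0
t15.Δ1 clk=0 w1=1 w0=0
t16.Δ0 clk=0 w1=1 w0=0
t16.Δ1 clk=1 w1=1 w0=0
t16.Δ2 clk=1 w1=1 w0=1
t16.Δ3 clk=1 w1=0 w0=1
t17.Δ0 clk=1 w1=0 w0=1
t17.Δ1 clk=0 w1=0 w0=1
t18.Δ0 clk=0 w1=0 w0=1
t18.Δ1 clk=1 w1=0 w0=1
t18.Δ2 clk=1 w1=0 w0=0
t18.Δ3 clk=1 w1=1 w0=0

0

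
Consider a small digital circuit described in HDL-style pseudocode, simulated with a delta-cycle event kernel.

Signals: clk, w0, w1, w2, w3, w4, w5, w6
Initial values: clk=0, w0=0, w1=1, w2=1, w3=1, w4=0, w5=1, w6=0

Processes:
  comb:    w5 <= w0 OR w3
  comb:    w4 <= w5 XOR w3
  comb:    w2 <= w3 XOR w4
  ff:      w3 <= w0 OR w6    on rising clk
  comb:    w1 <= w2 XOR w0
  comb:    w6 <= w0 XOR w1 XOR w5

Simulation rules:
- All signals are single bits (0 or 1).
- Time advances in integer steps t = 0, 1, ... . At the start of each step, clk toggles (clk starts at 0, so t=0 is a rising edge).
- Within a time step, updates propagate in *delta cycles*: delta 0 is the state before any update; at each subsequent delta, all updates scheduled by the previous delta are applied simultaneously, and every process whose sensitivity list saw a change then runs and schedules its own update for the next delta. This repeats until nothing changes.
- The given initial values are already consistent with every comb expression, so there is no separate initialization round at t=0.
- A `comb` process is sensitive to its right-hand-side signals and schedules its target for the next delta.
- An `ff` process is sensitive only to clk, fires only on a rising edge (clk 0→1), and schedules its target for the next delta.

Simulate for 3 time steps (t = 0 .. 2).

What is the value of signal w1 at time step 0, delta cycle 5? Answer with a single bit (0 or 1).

[bits: w5,w2,w0,w3,w4,w6,clk,w1]
t=0: Δ0=11010001 Δ1=11010011 Δ2=11000011 Δ3=00001011 Δ4=01000110 Δ5=00000011 Δ6=00000110 Δ7=00000010 | 7Δ
t=1: Δ0=00000010 Δ1=00000000 | 1Δ
t=2: Δ0=00000000 Δ1=00000010 | 1Δ

1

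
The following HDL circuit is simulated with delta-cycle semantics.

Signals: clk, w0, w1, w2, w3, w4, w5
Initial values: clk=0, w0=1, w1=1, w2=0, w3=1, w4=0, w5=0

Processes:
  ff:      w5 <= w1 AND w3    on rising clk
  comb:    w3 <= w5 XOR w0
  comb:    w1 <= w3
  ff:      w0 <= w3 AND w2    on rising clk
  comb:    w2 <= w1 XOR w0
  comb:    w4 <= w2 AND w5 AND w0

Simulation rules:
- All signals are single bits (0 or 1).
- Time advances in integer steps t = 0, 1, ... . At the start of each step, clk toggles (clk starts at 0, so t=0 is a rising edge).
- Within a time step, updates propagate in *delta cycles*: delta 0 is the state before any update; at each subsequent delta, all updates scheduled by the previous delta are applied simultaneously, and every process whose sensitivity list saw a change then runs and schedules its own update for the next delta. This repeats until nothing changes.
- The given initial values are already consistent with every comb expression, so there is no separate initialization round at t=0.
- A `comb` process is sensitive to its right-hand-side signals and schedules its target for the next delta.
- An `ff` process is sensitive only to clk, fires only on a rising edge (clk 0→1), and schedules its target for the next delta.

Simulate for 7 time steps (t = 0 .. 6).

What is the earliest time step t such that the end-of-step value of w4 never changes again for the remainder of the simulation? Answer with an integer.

4

t0.Δ0 w4=0 w3=1 w5=0 clk=0 w2=0 w0=1 w1=1
t0.Δ1 w4=0 w3=1 w5=0 clk=1 w2=0 w0=1 w1=1
t0.Δ2 w4=0 w3=1 w5=1 clk=1 w2=0 w0=0 w1=1
t0.Δ3 w4=0 w3=1 w5=1 clk=1 w2=1 w0=0 w1=1
t1.Δ0 w4=0 w3=1 w5=1 clk=1 w2=1 w0=0 w1=1
t1.Δ1 w4=0 w3=1 w5=1 clk=0 w2=1 w0=0 w1=1
t2.Δ0 w4=0 w3=1 w5=1 clk=0 w2=1 w0=0 w1=1
t2.Δ1 w4=0 w3=1 w5=1 clk=1 w2=1 w0=0 w1=1
t2.Δ2 w4=0 w3=1 w5=1 clk=1 w2=1 w0=1 w1=1
t2.Δ3 w4=1 w3=0 w5=1 clk=1 w2=0 w0=1 w1=1
t2.Δ4 w4=0 w3=0 w5=1 clk=1 w2=0 w0=1 w1=0
t2.Δ5 w4=0 w3=0 w5=1 clk=1 w2=1 w0=1 w1=0
t2.Δ6 w4=1 w3=0 w5=1 clk=1 w2=1 w0=1 w1=0
t3.Δ0 w4=1 w3=0 w5=1 clk=1 w2=1 w0=1 w1=0
t3.Δ1 w4=1 w3=0 w5=1 clk=0 w2=1 w0=1 w1=0
t4.Δ0 w4=1 w3=0 w5=1 clk=0 w2=1 w0=1 w1=0
t4.Δ1 w4=1 w3=0 w5=1 clk=1 w2=1 w0=1 w1=0
t4.Δ2 w4=1 w3=0 w5=0 clk=1 w2=1 w0=0 w1=0
t4.Δ3 w4=0 w3=0 w5=0 clk=1 w2=0 w0=0 w1=0
t5.Δ0 w4=0 w3=0 w5=0 clk=1 w2=0 w0=0 w1=0
t5.Δ1 w4=0 w3=0 w5=0 clk=0 w2=0 w0=0 w1=0
t6.Δ0 w4=0 w3=0 w5=0 clk=0 w2=0 w0=0 w1=0
t6.Δ1 w4=0 w3=0 w5=0 clk=1 w2=0 w0=0 w1=0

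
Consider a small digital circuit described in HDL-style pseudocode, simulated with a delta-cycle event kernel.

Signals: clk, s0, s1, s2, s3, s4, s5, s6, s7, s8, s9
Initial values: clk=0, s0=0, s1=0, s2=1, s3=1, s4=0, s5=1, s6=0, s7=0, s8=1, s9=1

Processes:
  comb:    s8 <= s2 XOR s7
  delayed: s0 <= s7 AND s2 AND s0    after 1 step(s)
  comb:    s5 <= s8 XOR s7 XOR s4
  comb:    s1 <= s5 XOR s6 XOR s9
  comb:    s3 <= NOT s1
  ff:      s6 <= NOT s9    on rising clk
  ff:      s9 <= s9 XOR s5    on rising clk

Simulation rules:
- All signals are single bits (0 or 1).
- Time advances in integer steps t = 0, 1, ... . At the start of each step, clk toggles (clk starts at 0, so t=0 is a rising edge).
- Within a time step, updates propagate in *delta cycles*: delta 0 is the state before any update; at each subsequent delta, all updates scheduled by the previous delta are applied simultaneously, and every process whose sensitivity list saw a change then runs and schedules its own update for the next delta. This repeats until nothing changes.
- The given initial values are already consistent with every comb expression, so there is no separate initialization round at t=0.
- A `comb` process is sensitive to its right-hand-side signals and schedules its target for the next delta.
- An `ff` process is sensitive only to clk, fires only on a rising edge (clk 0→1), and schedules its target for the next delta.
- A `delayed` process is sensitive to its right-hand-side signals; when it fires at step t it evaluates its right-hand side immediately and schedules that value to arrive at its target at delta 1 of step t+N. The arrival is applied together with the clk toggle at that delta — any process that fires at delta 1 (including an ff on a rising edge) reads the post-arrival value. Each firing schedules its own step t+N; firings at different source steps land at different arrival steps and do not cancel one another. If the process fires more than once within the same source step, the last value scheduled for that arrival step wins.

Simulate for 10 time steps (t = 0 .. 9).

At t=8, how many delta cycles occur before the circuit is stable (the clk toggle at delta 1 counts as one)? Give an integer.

t=0 Δ0: s9=1 s4=0 clk=0 s0=0 s6=0 s1=0 s7=0 s3=1 s5=1 s8=1 s2=1
  Δ1: clk:0→1
  Δ2: s9:1→0
  Δ3: s1:0→1
  Δ4: s3:1→0
  (4Δ to stable)
t=1 Δ0: s9=0 s4=0 clk=1 s0=0 s6=0 s1=1 s7=0 s3=0 s5=1 s8=1 s2=1
  Δ1: clk:1→0
  (1Δ to stable)
t=2 Δ0: s9=0 s4=0 clk=0 s0=0 s6=0 s1=1 s7=0 s3=0 s5=1 s8=1 s2=1
  Δ1: clk:0→1
  Δ2: s9:0→1, s6:0→1
  (2Δ to stable)
t=3 Δ0: s9=1 s4=0 clk=1 s0=0 s6=1 s1=1 s7=0 s3=0 s5=1 s8=1 s2=1
  Δ1: clk:1→0
  (1Δ to stable)
t=4 Δ0: s9=1 s4=0 clk=0 s0=0 s6=1 s1=1 s7=0 s3=0 s5=1 s8=1 s2=1
  Δ1: clk:0→1
  Δ2: s9:1→0, s6:1→0
  (2Δ to stable)
t=5 Δ0: s9=0 s4=0 clk=1 s0=0 s6=0 s1=1 s7=0 s3=0 s5=1 s8=1 s2=1
  Δ1: clk:1→0
  (1Δ to stable)
t=6 Δ0: s9=0 s4=0 clk=0 s0=0 s6=0 s1=1 s7=0 s3=0 s5=1 s8=1 s2=1
  Δ1: clk:0→1
  Δ2: s9:0→1, s6:0→1
  (2Δ to stable)
t=7 Δ0: s9=1 s4=0 clk=1 s0=0 s6=1 s1=1 s7=0 s3=0 s5=1 s8=1 s2=1
  Δ1: clk:1→0
  (1Δ to stable)
t=8 Δ0: s9=1 s4=0 clk=0 s0=0 s6=1 s1=1 s7=0 s3=0 s5=1 s8=1 s2=1
  Δ1: clk:0→1
  Δ2: s9:1→0, s6:1→0
  (2Δ to stable)
t=9 Δ0: s9=0 s4=0 clk=1 s0=0 s6=0 s1=1 s7=0 s3=0 s5=1 s8=1 s2=1
  Δ1: clk:1→0
  (1Δ to stable)

2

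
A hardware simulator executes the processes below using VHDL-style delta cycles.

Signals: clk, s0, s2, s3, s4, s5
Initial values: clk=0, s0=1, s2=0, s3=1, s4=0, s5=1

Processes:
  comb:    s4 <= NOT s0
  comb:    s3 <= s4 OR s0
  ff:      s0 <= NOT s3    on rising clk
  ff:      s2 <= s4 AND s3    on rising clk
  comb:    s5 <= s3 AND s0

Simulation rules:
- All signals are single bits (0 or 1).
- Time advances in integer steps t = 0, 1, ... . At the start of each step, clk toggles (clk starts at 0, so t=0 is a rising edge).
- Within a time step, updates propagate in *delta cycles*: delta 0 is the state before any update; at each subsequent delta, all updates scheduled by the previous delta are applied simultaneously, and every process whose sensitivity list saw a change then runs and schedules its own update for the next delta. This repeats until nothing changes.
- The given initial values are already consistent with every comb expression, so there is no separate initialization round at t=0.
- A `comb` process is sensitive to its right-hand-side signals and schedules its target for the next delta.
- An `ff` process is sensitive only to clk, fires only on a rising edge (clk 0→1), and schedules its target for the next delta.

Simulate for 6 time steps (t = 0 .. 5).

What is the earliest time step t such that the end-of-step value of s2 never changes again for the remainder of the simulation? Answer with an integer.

2

t=0 Δ0: clk=0 s0=1 s2=0 s3=1 s5=1 s4=0
  Δ1: clk:0→1
  Δ2: s0:1→0
  Δ3: s3:1→0, s5:1→0, s4:0→1
  Δ4: s3:0→1
  (4Δ to stable)
t=1 Δ0: clk=1 s0=0 s2=0 s3=1 s5=0 s4=1
  Δ1: clk:1→0
  (1Δ to stable)
t=2 Δ0: clk=0 s0=0 s2=0 s3=1 s5=0 s4=1
  Δ1: clk:0→1
  Δ2: s2:0→1
  (2Δ to stable)
t=3 Δ0: clk=1 s0=0 s2=1 s3=1 s5=0 s4=1
  Δ1: clk:1→0
  (1Δ to stable)
t=4 Δ0: clk=0 s0=0 s2=1 s3=1 s5=0 s4=1
  Δ1: clk:0→1
  (1Δ to stable)
t=5 Δ0: clk=1 s0=0 s2=1 s3=1 s5=0 s4=1
  Δ1: clk:1→0
  (1Δ to stable)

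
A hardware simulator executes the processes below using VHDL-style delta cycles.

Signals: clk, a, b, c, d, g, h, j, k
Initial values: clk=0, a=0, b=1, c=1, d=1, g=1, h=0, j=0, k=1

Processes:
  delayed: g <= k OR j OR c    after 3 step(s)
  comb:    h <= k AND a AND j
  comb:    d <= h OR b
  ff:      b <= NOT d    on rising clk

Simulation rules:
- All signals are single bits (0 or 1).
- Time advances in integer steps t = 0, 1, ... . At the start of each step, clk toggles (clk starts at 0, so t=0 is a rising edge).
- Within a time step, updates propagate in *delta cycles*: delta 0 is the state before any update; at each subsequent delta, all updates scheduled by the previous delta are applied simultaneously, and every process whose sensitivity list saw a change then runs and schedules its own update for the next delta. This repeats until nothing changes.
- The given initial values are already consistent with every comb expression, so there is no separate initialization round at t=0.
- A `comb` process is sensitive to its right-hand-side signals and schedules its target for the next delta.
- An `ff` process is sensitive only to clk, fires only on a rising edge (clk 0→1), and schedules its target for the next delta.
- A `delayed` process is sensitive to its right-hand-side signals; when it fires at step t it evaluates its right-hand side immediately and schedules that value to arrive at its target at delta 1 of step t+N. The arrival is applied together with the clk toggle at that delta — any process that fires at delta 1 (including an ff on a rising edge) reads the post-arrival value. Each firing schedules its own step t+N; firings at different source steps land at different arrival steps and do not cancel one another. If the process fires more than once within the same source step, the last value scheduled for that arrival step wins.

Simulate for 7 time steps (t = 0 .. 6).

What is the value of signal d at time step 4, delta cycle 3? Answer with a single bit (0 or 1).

0

[bits: c,g,h,clk,d,b,k,j,a]
t=0: Δ0=110011100 Δ1=110111100 Δ2=110110100 Δ3=110100100 | 3Δ
t=1: Δ0=110100100 Δ1=110000100 | 1Δ
t=2: Δ0=110000100 Δ1=110100100 Δ2=110101100 Δ3=110111100 | 3Δ
t=3: Δ0=110111100 Δ1=110011100 | 1Δ
t=4: Δ0=110011100 Δ1=110111100 Δ2=110110100 Δ3=110100100 | 3Δ
t=5: Δ0=110100100 Δ1=110000100 | 1Δ
t=6: Δ0=110000100 Δ1=110100100 Δ2=110101100 Δ3=110111100 | 3Δ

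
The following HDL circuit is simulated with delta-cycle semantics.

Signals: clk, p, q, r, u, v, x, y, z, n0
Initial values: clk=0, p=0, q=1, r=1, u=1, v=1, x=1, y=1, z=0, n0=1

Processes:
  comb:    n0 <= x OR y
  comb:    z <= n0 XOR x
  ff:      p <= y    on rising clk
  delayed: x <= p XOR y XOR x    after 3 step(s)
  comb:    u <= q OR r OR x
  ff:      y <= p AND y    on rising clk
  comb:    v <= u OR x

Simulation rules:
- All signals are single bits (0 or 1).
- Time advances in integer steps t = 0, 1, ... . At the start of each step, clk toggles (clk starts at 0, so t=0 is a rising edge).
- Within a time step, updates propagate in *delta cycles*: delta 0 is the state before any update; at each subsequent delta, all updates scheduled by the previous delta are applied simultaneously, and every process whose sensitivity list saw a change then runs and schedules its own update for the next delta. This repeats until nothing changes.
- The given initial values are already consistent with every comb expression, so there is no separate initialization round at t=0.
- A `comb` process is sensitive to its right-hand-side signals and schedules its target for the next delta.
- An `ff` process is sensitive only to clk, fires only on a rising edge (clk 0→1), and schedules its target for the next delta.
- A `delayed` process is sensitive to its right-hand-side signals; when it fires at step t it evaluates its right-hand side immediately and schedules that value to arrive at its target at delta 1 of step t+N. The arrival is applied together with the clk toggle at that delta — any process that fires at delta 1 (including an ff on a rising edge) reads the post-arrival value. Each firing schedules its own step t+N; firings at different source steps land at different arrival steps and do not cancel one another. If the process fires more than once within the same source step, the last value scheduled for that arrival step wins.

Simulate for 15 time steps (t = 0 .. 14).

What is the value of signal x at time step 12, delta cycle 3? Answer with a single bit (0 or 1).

[bits: r,n0,clk,p,z,q,y,x,u,v]
t=0: Δ0=1100011111 Δ1=1110011111 Δ2=1111010111 | 2Δ
t=1: Δ0=1111010111 Δ1=1101010111 | 1Δ
t=2: Δ0=1101010111 Δ1=1111010111 Δ2=1110010111 | 2Δ
t=3: Δ0=1110010111 Δ1=1100010011 Δ2=1000110011 Δ3=1000010011 | 3Δ
t=4: Δ0=1000010011 Δ1=1010010011 | 1Δ
t=5: Δ0=1010010011 Δ1=1000010111 Δ2=1100110111 Δ3=1100010111 | 3Δ
t=6: Δ0=1100010111 Δ1=1110010011 Δ2=1010110011 Δ3=1010010011 | 3Δ
t=7: Δ0=1010010011 Δ1=1000010011 | 1Δ
t=8: Δ0=1000010011 Δ1=1010010111 Δ2=1110110111 Δ3=1110010111 | 3Δ
t=9: Δ0=1110010111 Δ1=1100010011 Δ2=1000110011 Δ3=1000010011 | 3Δ
t=10: Δ0=1000010011 Δ1=1010010011 | 1Δ
t=11: Δ0=1010010011 Δ1=1000010111 Δ2=1100110111 Δ3=1100010111 | 3Δ
t=12: Δ0=1100010111 Δ1=1110010011 Δ2=1010110011 Δ3=1010010011 | 3Δ
t=13: Δ0=1010010011 Δ1=1000010011 | 1Δ
t=14: Δ0=1000010011 Δ1=1010010111 Δ2=1110110111 Δ3=1110010111 | 3Δ

0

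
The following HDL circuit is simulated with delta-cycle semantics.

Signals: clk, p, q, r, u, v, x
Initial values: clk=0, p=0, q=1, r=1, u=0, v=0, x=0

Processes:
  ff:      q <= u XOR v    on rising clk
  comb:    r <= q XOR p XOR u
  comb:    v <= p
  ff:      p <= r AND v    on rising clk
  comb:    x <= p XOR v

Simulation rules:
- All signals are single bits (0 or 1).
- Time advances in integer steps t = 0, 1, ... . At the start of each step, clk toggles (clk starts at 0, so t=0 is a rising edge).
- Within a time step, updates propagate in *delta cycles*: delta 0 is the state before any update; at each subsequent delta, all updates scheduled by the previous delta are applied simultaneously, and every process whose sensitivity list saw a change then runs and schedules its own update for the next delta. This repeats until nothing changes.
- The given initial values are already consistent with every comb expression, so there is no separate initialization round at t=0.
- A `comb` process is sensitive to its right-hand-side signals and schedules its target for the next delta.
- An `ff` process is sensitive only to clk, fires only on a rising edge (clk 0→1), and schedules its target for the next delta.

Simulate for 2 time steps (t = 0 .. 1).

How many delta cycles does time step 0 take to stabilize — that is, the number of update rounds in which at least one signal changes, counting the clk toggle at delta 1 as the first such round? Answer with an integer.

3

t0.Δ0 r=1 x=0 q=1 v=0 p=0 u=0 clk=0
t0.Δ1 r=1 x=0 q=1 v=0 p=0 u=0 clk=1
t0.Δ2 r=1 x=0 q=0 v=0 p=0 u=0 clk=1
t0.Δ3 r=0 x=0 q=0 v=0 p=0 u=0 clk=1
t1.Δ0 r=0 x=0 q=0 v=0 p=0 u=0 clk=1
t1.Δ1 r=0 x=0 q=0 v=0 p=0 u=0 clk=0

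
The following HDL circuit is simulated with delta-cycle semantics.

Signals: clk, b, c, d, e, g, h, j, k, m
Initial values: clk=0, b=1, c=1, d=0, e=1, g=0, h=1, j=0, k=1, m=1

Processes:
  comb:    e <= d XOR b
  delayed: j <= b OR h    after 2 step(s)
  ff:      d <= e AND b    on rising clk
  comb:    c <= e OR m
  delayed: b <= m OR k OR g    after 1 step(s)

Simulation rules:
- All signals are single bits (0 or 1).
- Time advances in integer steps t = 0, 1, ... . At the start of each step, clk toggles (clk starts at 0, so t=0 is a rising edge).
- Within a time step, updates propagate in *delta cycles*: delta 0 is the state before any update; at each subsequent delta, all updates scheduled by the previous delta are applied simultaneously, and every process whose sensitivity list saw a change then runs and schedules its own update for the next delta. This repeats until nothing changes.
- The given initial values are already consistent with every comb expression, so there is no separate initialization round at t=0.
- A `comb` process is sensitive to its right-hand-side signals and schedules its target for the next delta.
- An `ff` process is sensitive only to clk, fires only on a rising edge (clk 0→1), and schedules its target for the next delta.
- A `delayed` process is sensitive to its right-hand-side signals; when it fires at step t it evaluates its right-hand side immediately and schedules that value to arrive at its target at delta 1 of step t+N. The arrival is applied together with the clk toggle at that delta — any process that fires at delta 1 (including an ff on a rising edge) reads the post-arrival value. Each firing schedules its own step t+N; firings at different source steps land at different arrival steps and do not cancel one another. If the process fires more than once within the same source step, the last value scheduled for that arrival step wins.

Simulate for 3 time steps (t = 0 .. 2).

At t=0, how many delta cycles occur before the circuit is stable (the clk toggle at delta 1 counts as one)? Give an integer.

3

[bits: clk,g,h,d,e,b,k,j,c,m]
t=0: Δ0=0010111011 Δ1=1010111011 Δ2=1011111011 Δ3=1011011011 | 3Δ
t=1: Δ0=1011011011 Δ1=0011011011 | 1Δ
t=2: Δ0=0011011011 Δ1=1011011011 Δ2=1010011011 Δ3=1010111011 | 3Δ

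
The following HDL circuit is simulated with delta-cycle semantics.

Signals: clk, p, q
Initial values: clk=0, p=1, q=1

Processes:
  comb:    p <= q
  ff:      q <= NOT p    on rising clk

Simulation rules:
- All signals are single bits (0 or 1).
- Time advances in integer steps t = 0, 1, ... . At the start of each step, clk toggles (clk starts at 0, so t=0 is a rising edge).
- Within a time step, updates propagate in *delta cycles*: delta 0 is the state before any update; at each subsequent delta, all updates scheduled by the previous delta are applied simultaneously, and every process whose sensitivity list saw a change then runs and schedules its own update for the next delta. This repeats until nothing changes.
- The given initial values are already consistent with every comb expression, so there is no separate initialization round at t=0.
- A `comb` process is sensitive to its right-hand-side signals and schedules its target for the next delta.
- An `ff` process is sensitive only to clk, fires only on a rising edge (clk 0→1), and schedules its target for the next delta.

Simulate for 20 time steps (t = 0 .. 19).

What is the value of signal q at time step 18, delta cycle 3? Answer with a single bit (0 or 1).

t=0 Δ0: q=1 p=1 clk=0
  Δ1: clk:0→1
  Δ2: q:1→0
  Δ3: p:1→0
  (3Δ to stable)
t=1 Δ0: q=0 p=0 clk=1
  Δ1: clk:1→0
  (1Δ to stable)
t=2 Δ0: q=0 p=0 clk=0
  Δ1: clk:0→1
  Δ2: q:0→1
  Δ3: p:0→1
  (3Δ to stable)
t=3 Δ0: q=1 p=1 clk=1
  Δ1: clk:1→0
  (1Δ to stable)
t=4 Δ0: q=1 p=1 clk=0
  Δ1: clk:0→1
  Δ2: q:1→0
  Δ3: p:1→0
  (3Δ to stable)
t=5 Δ0: q=0 p=0 clk=1
  Δ1: clk:1→0
  (1Δ to stable)
t=6 Δ0: q=0 p=0 clk=0
  Δ1: clk:0→1
  Δ2: q:0→1
  Δ3: p:0→1
  (3Δ to stable)
t=7 Δ0: q=1 p=1 clk=1
  Δ1: clk:1→0
  (1Δ to stable)
t=8 Δ0: q=1 p=1 clk=0
  Δ1: clk:0→1
  Δ2: q:1→0
  Δ3: p:1→0
  (3Δ to stable)
t=9 Δ0: q=0 p=0 clk=1
  Δ1: clk:1→0
  (1Δ to stable)
t=10 Δ0: q=0 p=0 clk=0
  Δ1: clk:0→1
  Δ2: q:0→1
  Δ3: p:0→1
  (3Δ to stable)
t=11 Δ0: q=1 p=1 clk=1
  Δ1: clk:1→0
  (1Δ to stable)
t=12 Δ0: q=1 p=1 clk=0
  Δ1: clk:0→1
  Δ2: q:1→0
  Δ3: p:1→0
  (3Δ to stable)
t=13 Δ0: q=0 p=0 clk=1
  Δ1: clk:1→0
  (1Δ to stable)
t=14 Δ0: q=0 p=0 clk=0
  Δ1: clk:0→1
  Δ2: q:0→1
  Δ3: p:0→1
  (3Δ to stable)
t=15 Δ0: q=1 p=1 clk=1
  Δ1: clk:1→0
  (1Δ to stable)
t=16 Δ0: q=1 p=1 clk=0
  Δ1: clk:0→1
  Δ2: q:1→0
  Δ3: p:1→0
  (3Δ to stable)
t=17 Δ0: q=0 p=0 clk=1
  Δ1: clk:1→0
  (1Δ to stable)
t=18 Δ0: q=0 p=0 clk=0
  Δ1: clk:0→1
  Δ2: q:0→1
  Δ3: p:0→1
  (3Δ to stable)
t=19 Δ0: q=1 p=1 clk=1
  Δ1: clk:1→0
  (1Δ to stable)

1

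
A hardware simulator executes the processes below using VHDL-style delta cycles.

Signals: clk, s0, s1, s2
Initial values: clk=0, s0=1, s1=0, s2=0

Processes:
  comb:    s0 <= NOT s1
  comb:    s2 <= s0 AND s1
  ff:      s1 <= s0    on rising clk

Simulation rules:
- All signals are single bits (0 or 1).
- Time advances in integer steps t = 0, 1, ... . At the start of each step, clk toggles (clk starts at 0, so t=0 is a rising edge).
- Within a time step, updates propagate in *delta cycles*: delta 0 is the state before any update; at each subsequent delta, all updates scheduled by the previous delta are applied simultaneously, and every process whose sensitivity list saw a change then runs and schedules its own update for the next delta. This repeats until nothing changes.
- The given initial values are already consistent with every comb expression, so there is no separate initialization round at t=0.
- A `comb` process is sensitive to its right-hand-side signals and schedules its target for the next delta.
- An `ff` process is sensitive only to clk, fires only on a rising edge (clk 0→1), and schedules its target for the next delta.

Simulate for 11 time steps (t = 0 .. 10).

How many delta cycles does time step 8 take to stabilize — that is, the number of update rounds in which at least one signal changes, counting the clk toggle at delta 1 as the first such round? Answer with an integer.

t=0 Δ0: clk=0 s1=0 s2=0 s0=1
  Δ1: clk:0→1
  Δ2: s1:0→1
  Δ3: s2:0→1, s0:1→0
  Δ4: s2:1→0
  (4Δ to stable)
t=1 Δ0: clk=1 s1=1 s2=0 s0=0
  Δ1: clk:1→0
  (1Δ to stable)
t=2 Δ0: clk=0 s1=1 s2=0 s0=0
  Δ1: clk:0→1
  Δ2: s1:1→0
  Δ3: s0:0→1
  (3Δ to stable)
t=3 Δ0: clk=1 s1=0 s2=0 s0=1
  Δ1: clk:1→0
  (1Δ to stable)
t=4 Δ0: clk=0 s1=0 s2=0 s0=1
  Δ1: clk:0→1
  Δ2: s1:0→1
  Δ3: s2:0→1, s0:1→0
  Δ4: s2:1→0
  (4Δ to stable)
t=5 Δ0: clk=1 s1=1 s2=0 s0=0
  Δ1: clk:1→0
  (1Δ to stable)
t=6 Δ0: clk=0 s1=1 s2=0 s0=0
  Δ1: clk:0→1
  Δ2: s1:1→0
  Δ3: s0:0→1
  (3Δ to stable)
t=7 Δ0: clk=1 s1=0 s2=0 s0=1
  Δ1: clk:1→0
  (1Δ to stable)
t=8 Δ0: clk=0 s1=0 s2=0 s0=1
  Δ1: clk:0→1
  Δ2: s1:0→1
  Δ3: s2:0→1, s0:1→0
  Δ4: s2:1→0
  (4Δ to stable)
t=9 Δ0: clk=1 s1=1 s2=0 s0=0
  Δ1: clk:1→0
  (1Δ to stable)
t=10 Δ0: clk=0 s1=1 s2=0 s0=0
  Δ1: clk:0→1
  Δ2: s1:1→0
  Δ3: s0:0→1
  (3Δ to stable)

4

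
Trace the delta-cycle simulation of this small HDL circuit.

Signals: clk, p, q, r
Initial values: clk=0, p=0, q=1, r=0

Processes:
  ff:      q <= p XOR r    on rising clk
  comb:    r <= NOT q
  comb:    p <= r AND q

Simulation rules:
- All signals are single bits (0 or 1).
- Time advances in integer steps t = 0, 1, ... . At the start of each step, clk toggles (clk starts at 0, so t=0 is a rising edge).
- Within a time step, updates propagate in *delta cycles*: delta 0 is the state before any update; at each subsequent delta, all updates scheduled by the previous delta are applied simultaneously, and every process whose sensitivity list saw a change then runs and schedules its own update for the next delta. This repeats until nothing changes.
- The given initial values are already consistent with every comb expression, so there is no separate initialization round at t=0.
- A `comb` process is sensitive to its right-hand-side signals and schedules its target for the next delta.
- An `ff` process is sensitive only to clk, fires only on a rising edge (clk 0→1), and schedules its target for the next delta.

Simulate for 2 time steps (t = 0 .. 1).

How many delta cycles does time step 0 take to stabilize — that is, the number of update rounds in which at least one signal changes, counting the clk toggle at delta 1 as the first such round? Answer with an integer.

t0.Δ0 q=1 clk=0 p=0 r=0
t0.Δ1 q=1 clk=1 p=0 r=0
t0.Δ2 q=0 clk=1 p=0 r=0
t0.Δ3 q=0 clk=1 p=0 r=1
t1.Δ0 q=0 clk=1 p=0 r=1
t1.Δ1 q=0 clk=0 p=0 r=1

3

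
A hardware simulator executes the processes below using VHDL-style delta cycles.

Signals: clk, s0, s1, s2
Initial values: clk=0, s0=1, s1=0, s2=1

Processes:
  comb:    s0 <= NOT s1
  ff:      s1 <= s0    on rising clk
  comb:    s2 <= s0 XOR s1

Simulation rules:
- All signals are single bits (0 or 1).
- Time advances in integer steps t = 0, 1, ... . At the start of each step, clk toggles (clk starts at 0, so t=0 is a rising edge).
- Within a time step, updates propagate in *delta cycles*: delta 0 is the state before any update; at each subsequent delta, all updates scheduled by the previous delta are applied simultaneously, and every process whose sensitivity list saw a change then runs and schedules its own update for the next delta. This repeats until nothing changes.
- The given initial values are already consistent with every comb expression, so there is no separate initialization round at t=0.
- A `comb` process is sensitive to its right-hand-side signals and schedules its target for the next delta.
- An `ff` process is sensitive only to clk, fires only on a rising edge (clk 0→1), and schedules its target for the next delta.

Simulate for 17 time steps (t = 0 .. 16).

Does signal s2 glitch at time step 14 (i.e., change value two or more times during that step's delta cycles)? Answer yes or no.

[bits: s2,s1,s0,clk]
t=0: Δ0=1010 Δ1=1011 Δ2=1111 Δ3=0101 Δ4=1101 | 4Δ
t=1: Δ0=1101 Δ1=1100 | 1Δ
t=2: Δ0=1100 Δ1=1101 Δ2=1001 Δ3=0011 Δ4=1011 | 4Δ
t=3: Δ0=1011 Δ1=1010 | 1Δ
t=4: Δ0=1010 Δ1=1011 Δ2=1111 Δ3=0101 Δ4=1101 | 4Δ
t=5: Δ0=1101 Δ1=1100 | 1Δ
t=6: Δ0=1100 Δ1=1101 Δ2=1001 Δ3=0011 Δ4=1011 | 4Δ
t=7: Δ0=1011 Δ1=1010 | 1Δ
t=8: Δ0=1010 Δ1=1011 Δ2=1111 Δ3=0101 Δ4=1101 | 4Δ
t=9: Δ0=1101 Δ1=1100 | 1Δ
t=10: Δ0=1100 Δ1=1101 Δ2=1001 Δ3=0011 Δ4=1011 | 4Δ
t=11: Δ0=1011 Δ1=1010 | 1Δ
t=12: Δ0=1010 Δ1=1011 Δ2=1111 Δ3=0101 Δ4=1101 | 4Δ
t=13: Δ0=1101 Δ1=1100 | 1Δ
t=14: Δ0=1100 Δ1=1101 Δ2=1001 Δ3=0011 Δ4=1011 | 4Δ
t=15: Δ0=1011 Δ1=1010 | 1Δ
t=16: Δ0=1010 Δ1=1011 Δ2=1111 Δ3=0101 Δ4=1101 | 4Δ

yes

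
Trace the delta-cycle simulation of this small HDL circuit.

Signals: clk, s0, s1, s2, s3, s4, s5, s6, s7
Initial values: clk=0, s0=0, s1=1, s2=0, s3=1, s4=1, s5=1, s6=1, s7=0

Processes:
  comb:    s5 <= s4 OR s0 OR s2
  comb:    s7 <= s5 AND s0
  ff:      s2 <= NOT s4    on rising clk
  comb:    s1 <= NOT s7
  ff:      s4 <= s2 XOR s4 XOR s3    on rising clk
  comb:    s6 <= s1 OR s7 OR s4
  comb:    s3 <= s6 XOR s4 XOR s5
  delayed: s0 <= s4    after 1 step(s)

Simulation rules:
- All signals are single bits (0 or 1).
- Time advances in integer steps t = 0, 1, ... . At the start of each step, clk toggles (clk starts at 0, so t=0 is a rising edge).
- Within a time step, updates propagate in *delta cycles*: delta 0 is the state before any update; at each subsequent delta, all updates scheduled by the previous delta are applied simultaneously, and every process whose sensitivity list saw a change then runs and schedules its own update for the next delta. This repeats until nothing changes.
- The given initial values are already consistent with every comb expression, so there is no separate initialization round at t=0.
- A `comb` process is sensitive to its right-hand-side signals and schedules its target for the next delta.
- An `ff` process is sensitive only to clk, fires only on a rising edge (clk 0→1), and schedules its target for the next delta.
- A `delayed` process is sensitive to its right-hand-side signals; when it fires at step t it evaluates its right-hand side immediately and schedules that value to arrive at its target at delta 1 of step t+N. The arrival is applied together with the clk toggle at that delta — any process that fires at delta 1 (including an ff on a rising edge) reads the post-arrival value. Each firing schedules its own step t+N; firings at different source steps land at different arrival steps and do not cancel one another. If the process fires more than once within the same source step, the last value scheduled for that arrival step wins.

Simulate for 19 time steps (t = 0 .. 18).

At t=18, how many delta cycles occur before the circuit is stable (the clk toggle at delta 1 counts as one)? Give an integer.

3

t0.Δ0 s4=1 s5=1 s2=0 s3=1 s6=1 clk=0 s1=1 s0=0 s7=0
t0.Δ1 s4=1 s5=1 s2=0 s3=1 s6=1 clk=1 s1=1 s0=0 s7=0
t0.Δ2 s4=0 s5=1 s2=0 s3=1 s6=1 clk=1 s1=1 s0=0 s7=0
t0.Δ3 s4=0 s5=0 s2=0 s3=0 s6=1 clk=1 s1=1 s0=0 s7=0
t0.Δ4 s4=0 s5=0 s2=0 s3=1 s6=1 clk=1 s1=1 s0=0 s7=0
t1.Δ0 s4=0 s5=0 s2=0 s3=1 s6=1 clk=1 s1=1 s0=0 s7=0
t1.Δ1 s4=0 s5=0 s2=0 s3=1 s6=1 clk=0 s1=1 s0=0 s7=0
t2.Δ0 s4=0 s5=0 s2=0 s3=1 s6=1 clk=0 s1=1 s0=0 s7=0
t2.Δ1 s4=0 s5=0 s2=0 s3=1 s6=1 clk=1 s1=1 s0=0 s7=0
t2.Δ2 s4=1 s5=0 s2=1 s3=1 s6=1 clk=1 s1=1 s0=0 s7=0
t2.Δ3 s4=1 s5=1 s2=1 s3=0 s6=1 clk=1 s1=1 s0=0 s7=0
t2.Δ4 s4=1 s5=1 s2=1 s3=1 s6=1 clk=1 s1=1 s0=0 s7=0
t3.Δ0 s4=1 s5=1 s2=1 s3=1 s6=1 clk=1 s1=1 s0=0 s7=0
t3.Δ1 s4=1 s5=1 s2=1 s3=1 s6=1 clk=0 s1=1 s0=1 s7=0
t3.Δ2 s4=1 s5=1 s2=1 s3=1 s6=1 clk=0 s1=1 s0=1 s7=1
t3.Δ3 s4=1 s5=1 s2=1 s3=1 s6=1 clk=0 s1=0 s0=1 s7=1
t4.Δ0 s4=1 s5=1 s2=1 s3=1 s6=1 clk=0 s1=0 s0=1 s7=1
t4.Δ1 s4=1 s5=1 s2=1 s3=1 s6=1 clk=1 s1=0 s0=1 s7=1
t4.Δ2 s4=1 s5=1 s2=0 s3=1 s6=1 clk=1 s1=0 s0=1 s7=1
t5.Δ0 s4=1 s5=1 s2=0 s3=1 s6=1 clk=1 s1=0 s0=1 s7=1
t5.Δ1 s4=1 s5=1 s2=0 s3=1 s6=1 clk=0 s1=0 s0=1 s7=1
t6.Δ0 s4=1 s5=1 s2=0 s3=1 s6=1 clk=0 s1=0 s0=1 s7=1
t6.Δ1 s4=1 s5=1 s2=0 s3=1 s6=1 clk=1 s1=0 s0=1 s7=1
t6.Δ2 s4=0 s5=1 s2=0 s3=1 s6=1 clk=1 s1=0 s0=1 s7=1
t6.Δ3 s4=0 s5=1 s2=0 s3=0 s6=1 clk=1 s1=0 s0=1 s7=1
t7.Δ0 s4=0 s5=1 s2=0 s3=0 s6=1 clk=1 s1=0 s0=1 s7=1
t7.Δ1 s4=0 s5=1 s2=0 s3=0 s6=1 clk=0 s1=0 s0=0 s7=1
t7.Δ2 s4=0 s5=0 s2=0 s3=0 s6=1 clk=0 s1=0 s0=0 s7=0
t7.Δ3 s4=0 s5=0 s2=0 s3=1 s6=0 clk=0 s1=1 s0=0 s7=0
t7.Δ4 s4=0 s5=0 s2=0 s3=0 s6=1 clk=0 s1=1 s0=0 s7=0
t7.Δ5 s4=0 s5=0 s2=0 s3=1 s6=1 clk=0 s1=1 s0=0 s7=0
t8.Δ0 s4=0 s5=0 s2=0 s3=1 s6=1 clk=0 s1=1 s0=0 s7=0
t8.Δ1 s4=0 s5=0 s2=0 s3=1 s6=1 clk=1 s1=1 s0=0 s7=0
t8.Δ2 s4=1 s5=0 s2=1 s3=1 s6=1 clk=1 s1=1 s0=0 s7=0
t8.Δ3 s4=1 s5=1 s2=1 s3=0 s6=1 clk=1 s1=1 s0=0 s7=0
t8.Δ4 s4=1 s5=1 s2=1 s3=1 s6=1 clk=1 s1=1 s0=0 s7=0
t9.Δ0 s4=1 s5=1 s2=1 s3=1 s6=1 clk=1 s1=1 s0=0 s7=0
t9.Δ1 s4=1 s5=1 s2=1 s3=1 s6=1 clk=0 s1=1 s0=1 s7=0
t9.Δ2 s4=1 s5=1 s2=1 s3=1 s6=1 clk=0 s1=1 s0=1 s7=1
t9.Δ3 s4=1 s5=1 s2=1 s3=1 s6=1 clk=0 s1=0 s0=1 s7=1
t10.Δ0 s4=1 s5=1 s2=1 s3=1 s6=1 clk=0 s1=0 s0=1 s7=1
t10.Δ1 s4=1 s5=1 s2=1 s3=1 s6=1 clk=1 s1=0 s0=1 s7=1
t10.Δ2 s4=1 s5=1 s2=0 s3=1 s6=1 clk=1 s1=0 s0=1 s7=1
t11.Δ0 s4=1 s5=1 s2=0 s3=1 s6=1 clk=1 s1=0 s0=1 s7=1
t11.Δ1 s4=1 s5=1 s2=0 s3=1 s6=1 clk=0 s1=0 s0=1 s7=1
t12.Δ0 s4=1 s5=1 s2=0 s3=1 s6=1 clk=0 s1=0 s0=1 s7=1
t12.Δ1 s4=1 s5=1 s2=0 s3=1 s6=1 clk=1 s1=0 s0=1 s7=1
t12.Δ2 s4=0 s5=1 s2=0 s3=1 s6=1 clk=1 s1=0 s0=1 s7=1
t12.Δ3 s4=0 s5=1 s2=0 s3=0 s6=1 clk=1 s1=0 s0=1 s7=1
t13.Δ0 s4=0 s5=1 s2=0 s3=0 s6=1 clk=1 s1=0 s0=1 s7=1
t13.Δ1 s4=0 s5=1 s2=0 s3=0 s6=1 clk=0 s1=0 s0=0 s7=1
t13.Δ2 s4=0 s5=0 s2=0 s3=0 s6=1 clk=0 s1=0 s0=0 s7=0
t13.Δ3 s4=0 s5=0 s2=0 s3=1 s6=0 clk=0 s1=1 s0=0 s7=0
t13.Δ4 s4=0 s5=0 s2=0 s3=0 s6=1 clk=0 s1=1 s0=0 s7=0
t13.Δ5 s4=0 s5=0 s2=0 s3=1 s6=1 clk=0 s1=1 s0=0 s7=0
t14.Δ0 s4=0 s5=0 s2=0 s3=1 s6=1 clk=0 s1=1 s0=0 s7=0
t14.Δ1 s4=0 s5=0 s2=0 s3=1 s6=1 clk=1 s1=1 s0=0 s7=0
t14.Δ2 s4=1 s5=0 s2=1 s3=1 s6=1 clk=1 s1=1 s0=0 s7=0
t14.Δ3 s4=1 s5=1 s2=1 s3=0 s6=1 clk=1 s1=1 s0=0 s7=0
t14.Δ4 s4=1 s5=1 s2=1 s3=1 s6=1 clk=1 s1=1 s0=0 s7=0
t15.Δ0 s4=1 s5=1 s2=1 s3=1 s6=1 clk=1 s1=1 s0=0 s7=0
t15.Δ1 s4=1 s5=1 s2=1 s3=1 s6=1 clk=0 s1=1 s0=1 s7=0
t15.Δ2 s4=1 s5=1 s2=1 s3=1 s6=1 clk=0 s1=1 s0=1 s7=1
t15.Δ3 s4=1 s5=1 s2=1 s3=1 s6=1 clk=0 s1=0 s0=1 s7=1
t16.Δ0 s4=1 s5=1 s2=1 s3=1 s6=1 clk=0 s1=0 s0=1 s7=1
t16.Δ1 s4=1 s5=1 s2=1 s3=1 s6=1 clk=1 s1=0 s0=1 s7=1
t16.Δ2 s4=1 s5=1 s2=0 s3=1 s6=1 clk=1 s1=0 s0=1 s7=1
t17.Δ0 s4=1 s5=1 s2=0 s3=1 s6=1 clk=1 s1=0 s0=1 s7=1
t17.Δ1 s4=1 s5=1 s2=0 s3=1 s6=1 clk=0 s1=0 s0=1 s7=1
t18.Δ0 s4=1 s5=1 s2=0 s3=1 s6=1 clk=0 s1=0 s0=1 s7=1
t18.Δ1 s4=1 s5=1 s2=0 s3=1 s6=1 clk=1 s1=0 s0=1 s7=1
t18.Δ2 s4=0 s5=1 s2=0 s3=1 s6=1 clk=1 s1=0 s0=1 s7=1
t18.Δ3 s4=0 s5=1 s2=0 s3=0 s6=1 clk=1 s1=0 s0=1 s7=1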